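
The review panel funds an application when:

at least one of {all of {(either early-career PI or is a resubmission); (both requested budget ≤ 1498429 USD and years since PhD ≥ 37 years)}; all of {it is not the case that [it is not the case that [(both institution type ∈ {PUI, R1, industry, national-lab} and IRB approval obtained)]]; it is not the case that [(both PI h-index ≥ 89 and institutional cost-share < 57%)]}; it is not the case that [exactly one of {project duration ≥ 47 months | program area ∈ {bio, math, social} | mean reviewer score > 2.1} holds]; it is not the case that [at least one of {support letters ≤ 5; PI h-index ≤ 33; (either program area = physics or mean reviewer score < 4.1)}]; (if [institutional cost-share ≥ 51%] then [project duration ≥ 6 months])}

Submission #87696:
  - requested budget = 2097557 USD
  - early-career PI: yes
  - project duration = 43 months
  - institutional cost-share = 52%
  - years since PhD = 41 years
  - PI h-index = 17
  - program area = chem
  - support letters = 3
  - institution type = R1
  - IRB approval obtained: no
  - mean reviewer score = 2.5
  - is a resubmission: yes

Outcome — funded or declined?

Funded

Atomic conditions:
  early-career PI: yes → true
  is a resubmission: yes → true
  requested budget ≤ 1498429 USD: 2097557 ≤ 1498429 is false
  years since PhD ≥ 37 years: 41 ≥ 37 is true
  institution type ∈ {PUI, R1, industry, national-lab}: R1 is in the set → true
  IRB approval obtained: no → false
  PI h-index ≥ 89: 17 ≥ 89 is false
  institutional cost-share < 57%: 52 < 57 is true
  project duration ≥ 47 months: 43 ≥ 47 is false
  program area ∈ {bio, math, social}: chem is not in the set → false
  mean reviewer score > 2.1: 2.5 > 2.1 is true
  support letters ≤ 5: 3 ≤ 5 is true
  PI h-index ≤ 33: 17 ≤ 33 is true
  program area = physics: chem == physics is false
  mean reviewer score < 4.1: 2.5 < 4.1 is true
  institutional cost-share ≥ 51%: 52 ≥ 51 is true
  project duration ≥ 6 months: 43 ≥ 6 is true
Combine:
[1.1] true OR true = true
[1.2] false AND true = false
[1] true AND false = false
[2.1.1.1] true AND false = false
[2.1.1] NOT false = true
[2.1] NOT true = false
[2.2.1] false AND true = false
[2.2] NOT false = true
[2] false AND true = false
[3.1] exactly-one(false, false, true) = true
[3] NOT true = false
[4.1.3] false OR true = true
[4.1] true OR true OR true = true
[4] NOT true = false
[5] true → true = true
[root] false OR false OR false OR false OR true = true
Overall: true → funded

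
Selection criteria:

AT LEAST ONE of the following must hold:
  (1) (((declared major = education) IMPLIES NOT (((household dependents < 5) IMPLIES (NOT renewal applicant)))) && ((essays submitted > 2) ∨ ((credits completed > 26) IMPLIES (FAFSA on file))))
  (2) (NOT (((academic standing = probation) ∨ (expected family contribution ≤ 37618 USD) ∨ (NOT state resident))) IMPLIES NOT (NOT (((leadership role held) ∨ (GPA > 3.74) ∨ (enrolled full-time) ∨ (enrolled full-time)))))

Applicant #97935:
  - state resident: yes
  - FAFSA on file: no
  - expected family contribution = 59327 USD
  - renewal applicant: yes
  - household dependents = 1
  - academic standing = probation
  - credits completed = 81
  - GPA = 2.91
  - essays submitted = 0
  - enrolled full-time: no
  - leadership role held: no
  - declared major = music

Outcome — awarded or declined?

Atomic conditions:
  declared major = education: music == education is false
  household dependents < 5: 1 < 5 is true
  NOT renewal applicant: yes → false
  essays submitted > 2: 0 > 2 is false
  credits completed > 26: 81 > 26 is true
  FAFSA on file: no → false
  academic standing = probation: probation == probation is true
  expected family contribution ≤ 37618 USD: 59327 ≤ 37618 is false
  NOT state resident: yes → false
  leadership role held: no → false
  GPA > 3.74: 2.91 > 3.74 is false
  enrolled full-time: no → false
Combine:
[1.1.2.1] true → false = false
[1.1.2] NOT false = true
[1.1] false → true (antecedent false ⇒ implication holds) = true
[1.2.2] true → false = false
[1.2] false OR false = false
[1] true AND false = false
[2.1.1] true OR false OR false = true
[2.1] NOT true = false
[2.2.1.1] false OR false OR false OR false = false
[2.2.1] NOT false = true
[2.2] NOT true = false
[2] false → false (antecedent false ⇒ implication holds) = true
[root] false OR true = true
Overall: true → awarded

Awarded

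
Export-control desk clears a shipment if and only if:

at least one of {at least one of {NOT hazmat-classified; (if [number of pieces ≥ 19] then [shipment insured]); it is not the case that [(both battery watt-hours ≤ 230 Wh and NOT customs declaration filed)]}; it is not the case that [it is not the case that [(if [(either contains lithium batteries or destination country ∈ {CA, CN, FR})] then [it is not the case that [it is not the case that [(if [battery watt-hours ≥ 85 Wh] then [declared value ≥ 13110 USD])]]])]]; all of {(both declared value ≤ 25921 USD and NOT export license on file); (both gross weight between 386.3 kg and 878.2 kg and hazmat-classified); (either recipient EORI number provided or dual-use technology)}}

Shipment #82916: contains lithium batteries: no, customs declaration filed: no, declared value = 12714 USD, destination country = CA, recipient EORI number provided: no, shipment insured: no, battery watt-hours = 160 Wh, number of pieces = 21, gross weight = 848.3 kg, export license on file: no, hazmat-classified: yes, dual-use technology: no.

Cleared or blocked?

Atomic conditions:
  NOT hazmat-classified: yes → false
  number of pieces ≥ 19: 21 ≥ 19 is true
  shipment insured: no → false
  battery watt-hours ≤ 230 Wh: 160 ≤ 230 is true
  NOT customs declaration filed: no → true
  contains lithium batteries: no → false
  destination country ∈ {CA, CN, FR}: CA is in the set → true
  battery watt-hours ≥ 85 Wh: 160 ≥ 85 is true
  declared value ≥ 13110 USD: 12714 ≥ 13110 is false
  declared value ≤ 25921 USD: 12714 ≤ 25921 is true
  NOT export license on file: no → true
  gross weight between 386.3 kg and 878.2 kg: 848.3 in [386.3, 878.2] is true
  hazmat-classified: yes → true
  recipient EORI number provided: no → false
  dual-use technology: no → false
Combine:
[1.2] true → false = false
[1.3.1] true AND true = true
[1.3] NOT true = false
[1] false OR false OR false = false
[2.1.1.1] false OR true = true
[2.1.1.2.1.1] true → false = false
[2.1.1.2.1] NOT false = true
[2.1.1.2] NOT true = false
[2.1.1] true → false = false
[2.1] NOT false = true
[2] NOT true = false
[3.1] true AND true = true
[3.2] true AND true = true
[3.3] false OR false = false
[3] true AND true AND false = false
[root] false OR false OR false = false
Overall: false → blocked

Blocked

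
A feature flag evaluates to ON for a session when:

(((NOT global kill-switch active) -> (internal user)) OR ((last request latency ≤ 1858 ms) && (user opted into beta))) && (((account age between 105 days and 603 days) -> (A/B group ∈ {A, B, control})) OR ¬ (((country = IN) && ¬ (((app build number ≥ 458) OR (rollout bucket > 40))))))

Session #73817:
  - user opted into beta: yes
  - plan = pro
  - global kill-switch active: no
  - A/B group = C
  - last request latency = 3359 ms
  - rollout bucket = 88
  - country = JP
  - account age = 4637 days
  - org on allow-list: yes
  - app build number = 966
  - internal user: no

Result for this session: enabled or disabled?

Atomic conditions:
  NOT global kill-switch active: no → true
  internal user: no → false
  last request latency ≤ 1858 ms: 3359 ≤ 1858 is false
  user opted into beta: yes → true
  account age between 105 days and 603 days: 4637 in [105, 603] is false
  A/B group ∈ {A, B, control}: C is not in the set → false
  country = IN: JP == IN is false
  app build number ≥ 458: 966 ≥ 458 is true
  rollout bucket > 40: 88 > 40 is true
Combine:
[1.1] true → false = false
[1.2] false AND true = false
[1] false OR false = false
[2.1] false → false (antecedent false ⇒ implication holds) = true
[2.2.1.2.1] true OR true = true
[2.2.1.2] NOT true = false
[2.2.1] false AND false = false
[2.2] NOT false = true
[2] true OR true = true
[root] false AND true = false
Overall: false → disabled

Disabled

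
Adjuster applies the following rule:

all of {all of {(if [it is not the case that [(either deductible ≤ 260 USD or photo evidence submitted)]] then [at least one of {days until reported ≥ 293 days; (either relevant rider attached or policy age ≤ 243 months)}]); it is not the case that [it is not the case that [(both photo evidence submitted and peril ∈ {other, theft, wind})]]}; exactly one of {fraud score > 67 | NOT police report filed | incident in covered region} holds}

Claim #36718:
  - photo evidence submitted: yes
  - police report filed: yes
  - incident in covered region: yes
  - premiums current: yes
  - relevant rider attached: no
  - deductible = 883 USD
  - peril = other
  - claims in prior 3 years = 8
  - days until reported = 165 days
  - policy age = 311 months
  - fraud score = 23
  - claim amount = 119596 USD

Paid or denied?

Paid

Atomic conditions:
  deductible ≤ 260 USD: 883 ≤ 260 is false
  photo evidence submitted: yes → true
  days until reported ≥ 293 days: 165 ≥ 293 is false
  relevant rider attached: no → false
  policy age ≤ 243 months: 311 ≤ 243 is false
  peril ∈ {other, theft, wind}: other is in the set → true
  fraud score > 67: 23 > 67 is false
  NOT police report filed: yes → false
  incident in covered region: yes → true
Combine:
[1.1.1.1] false OR true = true
[1.1.1] NOT true = false
[1.1.2.2] false OR false = false
[1.1.2] false OR false = false
[1.1] false → false (antecedent false ⇒ implication holds) = true
[1.2.1.1] true AND true = true
[1.2.1] NOT true = false
[1.2] NOT false = true
[1] true AND true = true
[2] exactly-one(false, false, true) = true
[root] true AND true = true
Overall: true → paid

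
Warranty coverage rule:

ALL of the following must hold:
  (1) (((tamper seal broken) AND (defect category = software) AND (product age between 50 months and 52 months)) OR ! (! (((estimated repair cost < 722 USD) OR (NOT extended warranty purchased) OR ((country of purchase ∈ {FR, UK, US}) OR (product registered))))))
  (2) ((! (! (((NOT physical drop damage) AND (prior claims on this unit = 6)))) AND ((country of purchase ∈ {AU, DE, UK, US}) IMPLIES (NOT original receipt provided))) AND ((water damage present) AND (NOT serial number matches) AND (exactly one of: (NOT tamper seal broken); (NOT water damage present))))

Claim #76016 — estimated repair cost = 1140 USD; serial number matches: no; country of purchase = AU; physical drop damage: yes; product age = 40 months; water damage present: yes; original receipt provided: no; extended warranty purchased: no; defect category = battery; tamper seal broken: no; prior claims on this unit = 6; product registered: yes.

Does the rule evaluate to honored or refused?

Refused

Atomic conditions:
  tamper seal broken: no → false
  defect category = software: battery == software is false
  product age between 50 months and 52 months: 40 in [50, 52] is false
  estimated repair cost < 722 USD: 1140 < 722 is false
  NOT extended warranty purchased: no → true
  country of purchase ∈ {FR, UK, US}: AU is not in the set → false
  product registered: yes → true
  NOT physical drop damage: yes → false
  prior claims on this unit = 6: 6 == 6 is true
  country of purchase ∈ {AU, DE, UK, US}: AU is in the set → true
  NOT original receipt provided: no → true
  water damage present: yes → true
  NOT serial number matches: no → true
  NOT tamper seal broken: no → true
  NOT water damage present: yes → false
Combine:
[1.1] false AND false AND false = false
[1.2.1.1.3] false OR true = true
[1.2.1.1] false OR true OR true = true
[1.2.1] NOT true = false
[1.2] NOT false = true
[1] false OR true = true
[2.1.1.1.1] false AND true = false
[2.1.1.1] NOT false = true
[2.1.1] NOT true = false
[2.1.2] true → true = true
[2.1] false AND true = false
[2.2.3] exactly-one(true, false) = true
[2.2] true AND true AND true = true
[2] false AND true = false
[root] true AND false = false
Overall: false → refused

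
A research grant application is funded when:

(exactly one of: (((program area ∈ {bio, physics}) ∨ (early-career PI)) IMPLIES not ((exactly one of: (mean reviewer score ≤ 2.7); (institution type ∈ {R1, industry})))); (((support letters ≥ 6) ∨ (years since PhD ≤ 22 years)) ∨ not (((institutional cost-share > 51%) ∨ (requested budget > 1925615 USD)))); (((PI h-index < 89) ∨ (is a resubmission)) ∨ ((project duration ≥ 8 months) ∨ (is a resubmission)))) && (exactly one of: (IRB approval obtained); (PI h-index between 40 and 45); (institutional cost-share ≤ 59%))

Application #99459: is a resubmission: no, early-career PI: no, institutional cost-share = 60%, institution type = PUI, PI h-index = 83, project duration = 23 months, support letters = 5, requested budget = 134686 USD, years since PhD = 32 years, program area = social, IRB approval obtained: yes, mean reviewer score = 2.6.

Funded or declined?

Declined

Atomic conditions:
  program area ∈ {bio, physics}: social is not in the set → false
  early-career PI: no → false
  mean reviewer score ≤ 2.7: 2.6 ≤ 2.7 is true
  institution type ∈ {R1, industry}: PUI is not in the set → false
  support letters ≥ 6: 5 ≥ 6 is false
  years since PhD ≤ 22 years: 32 ≤ 22 is false
  institutional cost-share > 51%: 60 > 51 is true
  requested budget > 1925615 USD: 134686 > 1925615 is false
  PI h-index < 89: 83 < 89 is true
  is a resubmission: no → false
  project duration ≥ 8 months: 23 ≥ 8 is true
  IRB approval obtained: yes → true
  PI h-index between 40 and 45: 83 in [40, 45] is false
  institutional cost-share ≤ 59%: 60 ≤ 59 is false
Combine:
[1.1.1] false OR false = false
[1.1.2.1] exactly-one(true, false) = true
[1.1.2] NOT true = false
[1.1] false → false (antecedent false ⇒ implication holds) = true
[1.2.1] false OR false = false
[1.2.2.1] true OR false = true
[1.2.2] NOT true = false
[1.2] false OR false = false
[1.3.1] true OR false = true
[1.3.2] true OR false = true
[1.3] true OR true = true
[1] exactly-one(true, false, true) = false
[2] exactly-one(true, false, false) = true
[root] false AND true = false
Overall: false → declined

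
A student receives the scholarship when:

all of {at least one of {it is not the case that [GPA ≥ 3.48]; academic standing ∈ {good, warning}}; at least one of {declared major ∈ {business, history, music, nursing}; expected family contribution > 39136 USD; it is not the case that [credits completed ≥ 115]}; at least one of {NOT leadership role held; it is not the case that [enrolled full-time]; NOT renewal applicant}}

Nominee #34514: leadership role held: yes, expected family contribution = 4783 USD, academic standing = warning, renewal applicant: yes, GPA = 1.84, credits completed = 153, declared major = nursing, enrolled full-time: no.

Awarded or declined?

Atomic conditions:
  GPA ≥ 3.48: 1.84 ≥ 3.48 is false
  academic standing ∈ {good, warning}: warning is in the set → true
  declared major ∈ {business, history, music, nursing}: nursing is in the set → true
  expected family contribution > 39136 USD: 4783 > 39136 is false
  credits completed ≥ 115: 153 ≥ 115 is true
  NOT leadership role held: yes → false
  enrolled full-time: no → false
  NOT renewal applicant: yes → false
Combine:
[1.1] NOT false = true
[1] true OR true = true
[2.3] NOT true = false
[2] true OR false OR false = true
[3.2] NOT false = true
[3] false OR true OR false = true
[root] true AND true AND true = true
Overall: true → awarded

Awarded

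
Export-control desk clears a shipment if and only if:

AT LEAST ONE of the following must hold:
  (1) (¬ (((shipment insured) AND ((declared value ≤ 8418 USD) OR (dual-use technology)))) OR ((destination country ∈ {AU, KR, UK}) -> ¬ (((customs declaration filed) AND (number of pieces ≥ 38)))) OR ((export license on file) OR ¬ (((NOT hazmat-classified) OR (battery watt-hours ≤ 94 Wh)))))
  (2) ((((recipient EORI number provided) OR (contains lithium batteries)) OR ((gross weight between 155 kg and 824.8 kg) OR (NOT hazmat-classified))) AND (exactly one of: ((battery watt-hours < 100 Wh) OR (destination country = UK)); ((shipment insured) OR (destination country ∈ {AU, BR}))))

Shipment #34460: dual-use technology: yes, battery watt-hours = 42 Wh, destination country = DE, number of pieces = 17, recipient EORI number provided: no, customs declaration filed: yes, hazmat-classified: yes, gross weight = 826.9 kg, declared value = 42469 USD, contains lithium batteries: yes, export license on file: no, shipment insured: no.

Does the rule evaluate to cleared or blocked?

Cleared

Atomic conditions:
  shipment insured: no → false
  declared value ≤ 8418 USD: 42469 ≤ 8418 is false
  dual-use technology: yes → true
  destination country ∈ {AU, KR, UK}: DE is not in the set → false
  customs declaration filed: yes → true
  number of pieces ≥ 38: 17 ≥ 38 is false
  export license on file: no → false
  NOT hazmat-classified: yes → false
  battery watt-hours ≤ 94 Wh: 42 ≤ 94 is true
  recipient EORI number provided: no → false
  contains lithium batteries: yes → true
  gross weight between 155 kg and 824.8 kg: 826.9 in [155, 824.8] is false
  battery watt-hours < 100 Wh: 42 < 100 is true
  destination country = UK: DE == UK is false
  destination country ∈ {AU, BR}: DE is not in the set → false
Combine:
[1.1.1.2] false OR true = true
[1.1.1] false AND true = false
[1.1] NOT false = true
[1.2.2.1] true AND false = false
[1.2.2] NOT false = true
[1.2] false → true (antecedent false ⇒ implication holds) = true
[1.3.2.1] false OR true = true
[1.3.2] NOT true = false
[1.3] false OR false = false
[1] true OR true OR false = true
[2.1.1] false OR true = true
[2.1.2] false OR false = false
[2.1] true OR false = true
[2.2.1] true OR false = true
[2.2.2] false OR false = false
[2.2] exactly-one(true, false) = true
[2] true AND true = true
[root] true OR true = true
Overall: true → cleared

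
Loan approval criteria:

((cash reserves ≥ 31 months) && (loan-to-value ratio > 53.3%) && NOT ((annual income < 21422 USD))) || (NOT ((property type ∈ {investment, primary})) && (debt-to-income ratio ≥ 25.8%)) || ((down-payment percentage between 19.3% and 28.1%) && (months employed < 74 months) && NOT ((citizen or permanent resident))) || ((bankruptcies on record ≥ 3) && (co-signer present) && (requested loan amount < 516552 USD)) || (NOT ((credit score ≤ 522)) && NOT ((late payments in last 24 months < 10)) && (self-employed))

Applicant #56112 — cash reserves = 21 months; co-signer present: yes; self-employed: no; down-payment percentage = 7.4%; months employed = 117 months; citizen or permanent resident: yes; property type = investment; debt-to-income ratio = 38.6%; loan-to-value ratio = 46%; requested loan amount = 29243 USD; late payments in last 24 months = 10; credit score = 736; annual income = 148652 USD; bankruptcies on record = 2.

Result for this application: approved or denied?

Denied

Atomic conditions:
  cash reserves ≥ 31 months: 21 ≥ 31 is false
  loan-to-value ratio > 53.3%: 46 > 53.3 is false
  annual income < 21422 USD: 148652 < 21422 is false
  property type ∈ {investment, primary}: investment is in the set → true
  debt-to-income ratio ≥ 25.8%: 38.6 ≥ 25.8 is true
  down-payment percentage between 19.3% and 28.1%: 7.4 in [19.3, 28.1] is false
  months employed < 74 months: 117 < 74 is false
  citizen or permanent resident: yes → true
  bankruptcies on record ≥ 3: 2 ≥ 3 is false
  co-signer present: yes → true
  requested loan amount < 516552 USD: 29243 < 516552 is true
  credit score ≤ 522: 736 ≤ 522 is false
  late payments in last 24 months < 10: 10 < 10 is false
  self-employed: no → false
Combine:
[1.3] NOT false = true
[1] false AND false AND true = false
[2.1] NOT true = false
[2] false AND true = false
[3.3] NOT true = false
[3] false AND false AND false = false
[4] false AND true AND true = false
[5.1] NOT false = true
[5.2] NOT false = true
[5] true AND true AND false = false
[root] false OR false OR false OR false OR false = false
Overall: false → denied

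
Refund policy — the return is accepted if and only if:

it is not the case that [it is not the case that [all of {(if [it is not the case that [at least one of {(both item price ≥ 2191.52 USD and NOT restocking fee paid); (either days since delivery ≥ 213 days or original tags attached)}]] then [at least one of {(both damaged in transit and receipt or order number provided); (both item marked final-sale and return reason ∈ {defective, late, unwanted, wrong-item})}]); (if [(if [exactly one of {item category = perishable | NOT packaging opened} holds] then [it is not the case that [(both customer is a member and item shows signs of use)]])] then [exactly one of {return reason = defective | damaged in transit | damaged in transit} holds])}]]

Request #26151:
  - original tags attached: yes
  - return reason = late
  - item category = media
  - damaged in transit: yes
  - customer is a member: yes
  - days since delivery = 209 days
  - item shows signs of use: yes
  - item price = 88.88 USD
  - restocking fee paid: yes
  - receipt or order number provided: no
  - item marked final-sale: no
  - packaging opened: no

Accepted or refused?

Accepted

Atomic conditions:
  item price ≥ 2191.52 USD: 88.88 ≥ 2191.52 is false
  NOT restocking fee paid: yes → false
  days since delivery ≥ 213 days: 209 ≥ 213 is false
  original tags attached: yes → true
  damaged in transit: yes → true
  receipt or order number provided: no → false
  item marked final-sale: no → false
  return reason ∈ {defective, late, unwanted, wrong-item}: late is in the set → true
  item category = perishable: media == perishable is false
  NOT packaging opened: no → true
  customer is a member: yes → true
  item shows signs of use: yes → true
  return reason = defective: late == defective is false
Combine:
[1.1.1.1.1.1] false AND false = false
[1.1.1.1.1.2] false OR true = true
[1.1.1.1.1] false OR true = true
[1.1.1.1] NOT true = false
[1.1.1.2.1] true AND false = false
[1.1.1.2.2] false AND true = false
[1.1.1.2] false OR false = false
[1.1.1] false → false (antecedent false ⇒ implication holds) = true
[1.1.2.1.1] exactly-one(false, true) = true
[1.1.2.1.2.1] true AND true = true
[1.1.2.1.2] NOT true = false
[1.1.2.1] true → false = false
[1.1.2.2] exactly-one(false, true, true) = false
[1.1.2] false → false (antecedent false ⇒ implication holds) = true
[1.1] true AND true = true
[1] NOT true = false
[root] NOT false = true
Overall: true → accepted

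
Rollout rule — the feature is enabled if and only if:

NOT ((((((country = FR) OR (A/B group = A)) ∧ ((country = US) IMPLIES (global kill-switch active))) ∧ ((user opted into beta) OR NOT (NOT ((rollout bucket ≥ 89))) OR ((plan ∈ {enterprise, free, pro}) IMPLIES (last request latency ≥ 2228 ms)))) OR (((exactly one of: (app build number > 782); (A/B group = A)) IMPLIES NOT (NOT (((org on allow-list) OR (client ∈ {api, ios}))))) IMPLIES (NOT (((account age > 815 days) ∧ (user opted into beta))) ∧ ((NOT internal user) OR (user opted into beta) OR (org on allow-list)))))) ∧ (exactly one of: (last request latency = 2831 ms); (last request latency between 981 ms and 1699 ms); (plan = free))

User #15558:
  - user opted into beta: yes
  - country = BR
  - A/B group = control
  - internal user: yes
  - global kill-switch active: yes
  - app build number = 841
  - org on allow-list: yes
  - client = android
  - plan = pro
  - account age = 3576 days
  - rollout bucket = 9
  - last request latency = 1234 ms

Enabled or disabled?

Atomic conditions:
  country = FR: BR == FR is false
  A/B group = A: control == A is false
  country = US: BR == US is false
  global kill-switch active: yes → true
  user opted into beta: yes → true
  rollout bucket ≥ 89: 9 ≥ 89 is false
  plan ∈ {enterprise, free, pro}: pro is in the set → true
  last request latency ≥ 2228 ms: 1234 ≥ 2228 is false
  app build number > 782: 841 > 782 is true
  org on allow-list: yes → true
  client ∈ {api, ios}: android is not in the set → false
  account age > 815 days: 3576 > 815 is true
  NOT internal user: yes → false
  last request latency = 2831 ms: 1234 == 2831 is false
  last request latency between 981 ms and 1699 ms: 1234 in [981, 1699] is true
  plan = free: pro == free is false
Combine:
[1.1.1.1.1] false OR false = false
[1.1.1.1.2] false → true (antecedent false ⇒ implication holds) = true
[1.1.1.1] false AND true = false
[1.1.1.2.2.1] NOT false = true
[1.1.1.2.2] NOT true = false
[1.1.1.2.3] true → false = false
[1.1.1.2] true OR false OR false = true
[1.1.1] false AND true = false
[1.1.2.1.1] exactly-one(true, false) = true
[1.1.2.1.2.1.1] true OR false = true
[1.1.2.1.2.1] NOT true = false
[1.1.2.1.2] NOT false = true
[1.1.2.1] true → true = true
[1.1.2.2.1.1] true AND true = true
[1.1.2.2.1] NOT true = false
[1.1.2.2.2] false OR true OR true = true
[1.1.2.2] false AND true = false
[1.1.2] true → false = false
[1.1] false OR false = false
[1] NOT false = true
[2] exactly-one(false, true, false) = true
[root] true AND true = true
Overall: true → enabled

Enabled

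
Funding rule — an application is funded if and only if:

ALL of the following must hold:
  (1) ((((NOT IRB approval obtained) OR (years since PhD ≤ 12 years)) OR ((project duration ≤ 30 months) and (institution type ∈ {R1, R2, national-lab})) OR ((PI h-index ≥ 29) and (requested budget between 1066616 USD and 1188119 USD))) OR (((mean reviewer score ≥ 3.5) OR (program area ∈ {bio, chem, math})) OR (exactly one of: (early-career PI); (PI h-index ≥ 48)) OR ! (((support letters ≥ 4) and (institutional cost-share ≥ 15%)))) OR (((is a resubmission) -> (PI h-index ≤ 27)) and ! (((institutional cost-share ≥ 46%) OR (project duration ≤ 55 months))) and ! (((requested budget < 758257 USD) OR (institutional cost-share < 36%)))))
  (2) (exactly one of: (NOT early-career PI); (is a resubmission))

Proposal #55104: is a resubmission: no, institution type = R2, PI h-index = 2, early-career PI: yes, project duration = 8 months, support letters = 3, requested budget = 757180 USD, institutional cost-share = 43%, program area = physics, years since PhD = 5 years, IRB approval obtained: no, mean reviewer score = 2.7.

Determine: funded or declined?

Atomic conditions:
  NOT IRB approval obtained: no → true
  years since PhD ≤ 12 years: 5 ≤ 12 is true
  project duration ≤ 30 months: 8 ≤ 30 is true
  institution type ∈ {R1, R2, national-lab}: R2 is in the set → true
  PI h-index ≥ 29: 2 ≥ 29 is false
  requested budget between 1066616 USD and 1188119 USD: 757180 in [1066616, 1188119] is false
  mean reviewer score ≥ 3.5: 2.7 ≥ 3.5 is false
  program area ∈ {bio, chem, math}: physics is not in the set → false
  early-career PI: yes → true
  PI h-index ≥ 48: 2 ≥ 48 is false
  support letters ≥ 4: 3 ≥ 4 is false
  institutional cost-share ≥ 15%: 43 ≥ 15 is true
  is a resubmission: no → false
  PI h-index ≤ 27: 2 ≤ 27 is true
  institutional cost-share ≥ 46%: 43 ≥ 46 is false
  project duration ≤ 55 months: 8 ≤ 55 is true
  requested budget < 758257 USD: 757180 < 758257 is true
  institutional cost-share < 36%: 43 < 36 is false
  NOT early-career PI: yes → false
Combine:
[1.1.1] true OR true = true
[1.1.2] true AND true = true
[1.1.3] false AND false = false
[1.1] true OR true OR false = true
[1.2.1] false OR false = false
[1.2.2] exactly-one(true, false) = true
[1.2.3.1] false AND true = false
[1.2.3] NOT false = true
[1.2] false OR true OR true = true
[1.3.1] false → true (antecedent false ⇒ implication holds) = true
[1.3.2.1] false OR true = true
[1.3.2] NOT true = false
[1.3.3.1] true OR false = true
[1.3.3] NOT true = false
[1.3] true AND false AND false = false
[1] true OR true OR false = true
[2] exactly-one(false, false) = false
[root] true AND false = false
Overall: false → declined

Declined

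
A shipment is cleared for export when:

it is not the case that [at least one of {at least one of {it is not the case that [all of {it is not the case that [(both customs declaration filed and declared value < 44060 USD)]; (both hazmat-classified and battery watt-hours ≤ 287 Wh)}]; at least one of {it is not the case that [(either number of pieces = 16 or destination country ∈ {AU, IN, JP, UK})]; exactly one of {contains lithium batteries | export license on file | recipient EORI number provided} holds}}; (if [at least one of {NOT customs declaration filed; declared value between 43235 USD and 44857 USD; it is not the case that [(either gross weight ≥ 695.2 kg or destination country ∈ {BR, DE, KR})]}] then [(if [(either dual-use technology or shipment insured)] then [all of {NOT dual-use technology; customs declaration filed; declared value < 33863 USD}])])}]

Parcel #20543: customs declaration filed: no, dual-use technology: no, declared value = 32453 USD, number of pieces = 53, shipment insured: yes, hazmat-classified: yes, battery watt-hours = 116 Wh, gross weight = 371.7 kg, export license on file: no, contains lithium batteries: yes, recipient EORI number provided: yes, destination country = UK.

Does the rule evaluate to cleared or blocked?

Cleared

Atomic conditions:
  customs declaration filed: no → false
  declared value < 44060 USD: 32453 < 44060 is true
  hazmat-classified: yes → true
  battery watt-hours ≤ 287 Wh: 116 ≤ 287 is true
  number of pieces = 16: 53 == 16 is false
  destination country ∈ {AU, IN, JP, UK}: UK is in the set → true
  contains lithium batteries: yes → true
  export license on file: no → false
  recipient EORI number provided: yes → true
  NOT customs declaration filed: no → true
  declared value between 43235 USD and 44857 USD: 32453 in [43235, 44857] is false
  gross weight ≥ 695.2 kg: 371.7 ≥ 695.2 is false
  destination country ∈ {BR, DE, KR}: UK is not in the set → false
  dual-use technology: no → false
  shipment insured: yes → true
  NOT dual-use technology: no → true
  declared value < 33863 USD: 32453 < 33863 is true
Combine:
[1.1.1.1.1.1] false AND true = false
[1.1.1.1.1] NOT false = true
[1.1.1.1.2] true AND true = true
[1.1.1.1] true AND true = true
[1.1.1] NOT true = false
[1.1.2.1.1] false OR true = true
[1.1.2.1] NOT true = false
[1.1.2.2] exactly-one(true, false, true) = false
[1.1.2] false OR false = false
[1.1] false OR false = false
[1.2.1.3.1] false OR false = false
[1.2.1.3] NOT false = true
[1.2.1] true OR false OR true = true
[1.2.2.1] false OR true = true
[1.2.2.2] true AND false AND true = false
[1.2.2] true → false = false
[1.2] true → false = false
[1] false OR false = false
[root] NOT false = true
Overall: true → cleared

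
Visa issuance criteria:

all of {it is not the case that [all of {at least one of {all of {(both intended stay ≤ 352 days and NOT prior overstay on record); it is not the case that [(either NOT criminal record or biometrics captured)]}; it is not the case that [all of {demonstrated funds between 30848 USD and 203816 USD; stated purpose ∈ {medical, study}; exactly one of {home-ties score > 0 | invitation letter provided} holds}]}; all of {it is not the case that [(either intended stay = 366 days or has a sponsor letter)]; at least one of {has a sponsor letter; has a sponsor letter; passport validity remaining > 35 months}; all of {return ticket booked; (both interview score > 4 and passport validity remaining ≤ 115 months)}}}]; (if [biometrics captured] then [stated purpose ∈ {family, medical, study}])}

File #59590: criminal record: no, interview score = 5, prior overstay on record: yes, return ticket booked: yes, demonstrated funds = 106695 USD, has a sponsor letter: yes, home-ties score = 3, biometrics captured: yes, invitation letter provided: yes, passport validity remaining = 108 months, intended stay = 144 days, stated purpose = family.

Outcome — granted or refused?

Atomic conditions:
  intended stay ≤ 352 days: 144 ≤ 352 is true
  NOT prior overstay on record: yes → false
  NOT criminal record: no → true
  biometrics captured: yes → true
  demonstrated funds between 30848 USD and 203816 USD: 106695 in [30848, 203816] is true
  stated purpose ∈ {medical, study}: family is not in the set → false
  home-ties score > 0: 3 > 0 is true
  invitation letter provided: yes → true
  intended stay = 366 days: 144 == 366 is false
  has a sponsor letter: yes → true
  passport validity remaining > 35 months: 108 > 35 is true
  return ticket booked: yes → true
  interview score > 4: 5 > 4 is true
  passport validity remaining ≤ 115 months: 108 ≤ 115 is true
  stated purpose ∈ {family, medical, study}: family is in the set → true
Combine:
[1.1.1.1.1] true AND false = false
[1.1.1.1.2.1] true OR true = true
[1.1.1.1.2] NOT true = false
[1.1.1.1] false AND false = false
[1.1.1.2.1.3] exactly-one(true, true) = false
[1.1.1.2.1] true AND false AND false = false
[1.1.1.2] NOT false = true
[1.1.1] false OR true = true
[1.1.2.1.1] false OR true = true
[1.1.2.1] NOT true = false
[1.1.2.2] true OR true OR true = true
[1.1.2.3.2] true AND true = true
[1.1.2.3] true AND true = true
[1.1.2] false AND true AND true = false
[1.1] true AND false = false
[1] NOT false = true
[2] true → true = true
[root] true AND true = true
Overall: true → granted

Granted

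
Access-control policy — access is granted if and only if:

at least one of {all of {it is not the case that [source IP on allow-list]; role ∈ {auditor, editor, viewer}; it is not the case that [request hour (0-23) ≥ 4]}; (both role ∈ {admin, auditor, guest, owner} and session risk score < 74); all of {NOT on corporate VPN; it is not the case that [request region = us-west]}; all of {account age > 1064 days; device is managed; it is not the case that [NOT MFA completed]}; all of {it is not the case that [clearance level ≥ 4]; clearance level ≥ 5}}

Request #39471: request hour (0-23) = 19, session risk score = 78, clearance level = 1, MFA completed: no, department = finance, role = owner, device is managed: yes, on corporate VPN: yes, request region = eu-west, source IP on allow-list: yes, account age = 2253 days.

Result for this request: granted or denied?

Atomic conditions:
  source IP on allow-list: yes → true
  role ∈ {auditor, editor, viewer}: owner is not in the set → false
  request hour (0-23) ≥ 4: 19 ≥ 4 is true
  role ∈ {admin, auditor, guest, owner}: owner is in the set → true
  session risk score < 74: 78 < 74 is false
  NOT on corporate VPN: yes → false
  request region = us-west: eu-west == us-west is false
  account age > 1064 days: 2253 > 1064 is true
  device is managed: yes → true
  NOT MFA completed: no → true
  clearance level ≥ 4: 1 ≥ 4 is false
  clearance level ≥ 5: 1 ≥ 5 is false
Combine:
[1.1] NOT true = false
[1.3] NOT true = false
[1] false AND false AND false = false
[2] true AND false = false
[3.2] NOT false = true
[3] false AND true = false
[4.3] NOT true = false
[4] true AND true AND false = false
[5.1] NOT false = true
[5] true AND false = false
[root] false OR false OR false OR false OR false = false
Overall: false → denied

Denied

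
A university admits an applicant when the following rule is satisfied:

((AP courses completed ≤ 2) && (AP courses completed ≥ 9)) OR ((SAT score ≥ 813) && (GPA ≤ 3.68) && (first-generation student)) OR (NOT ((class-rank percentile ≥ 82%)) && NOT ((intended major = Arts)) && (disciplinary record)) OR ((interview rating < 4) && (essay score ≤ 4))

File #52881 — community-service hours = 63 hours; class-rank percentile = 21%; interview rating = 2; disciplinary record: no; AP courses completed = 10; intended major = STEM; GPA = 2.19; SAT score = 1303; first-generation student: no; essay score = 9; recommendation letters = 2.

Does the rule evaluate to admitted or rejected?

Atomic conditions:
  AP courses completed ≤ 2: 10 ≤ 2 is false
  AP courses completed ≥ 9: 10 ≥ 9 is true
  SAT score ≥ 813: 1303 ≥ 813 is true
  GPA ≤ 3.68: 2.19 ≤ 3.68 is true
  first-generation student: no → false
  class-rank percentile ≥ 82%: 21 ≥ 82 is false
  intended major = Arts: STEM == Arts is false
  disciplinary record: no → false
  interview rating < 4: 2 < 4 is true
  essay score ≤ 4: 9 ≤ 4 is false
Combine:
[1] false AND true = false
[2] true AND true AND false = false
[3.1] NOT false = true
[3.2] NOT false = true
[3] true AND true AND false = false
[4] true AND false = false
[root] false OR false OR false OR false = false
Overall: false → rejected

Rejected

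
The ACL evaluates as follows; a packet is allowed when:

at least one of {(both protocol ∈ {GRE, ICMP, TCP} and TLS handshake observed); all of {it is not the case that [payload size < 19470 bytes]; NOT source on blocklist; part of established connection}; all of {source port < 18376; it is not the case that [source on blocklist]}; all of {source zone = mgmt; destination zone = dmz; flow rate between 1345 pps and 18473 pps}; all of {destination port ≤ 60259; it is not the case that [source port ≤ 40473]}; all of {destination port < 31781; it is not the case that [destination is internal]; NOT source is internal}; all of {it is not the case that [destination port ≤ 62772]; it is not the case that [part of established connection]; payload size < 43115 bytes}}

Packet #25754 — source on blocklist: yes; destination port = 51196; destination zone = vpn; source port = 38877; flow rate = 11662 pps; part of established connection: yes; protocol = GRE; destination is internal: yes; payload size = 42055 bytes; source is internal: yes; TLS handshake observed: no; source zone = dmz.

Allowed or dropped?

Dropped

Atomic conditions:
  protocol ∈ {GRE, ICMP, TCP}: GRE is in the set → true
  TLS handshake observed: no → false
  payload size < 19470 bytes: 42055 < 19470 is false
  NOT source on blocklist: yes → false
  part of established connection: yes → true
  source port < 18376: 38877 < 18376 is false
  source on blocklist: yes → true
  source zone = mgmt: dmz == mgmt is false
  destination zone = dmz: vpn == dmz is false
  flow rate between 1345 pps and 18473 pps: 11662 in [1345, 18473] is true
  destination port ≤ 60259: 51196 ≤ 60259 is true
  source port ≤ 40473: 38877 ≤ 40473 is true
  destination port < 31781: 51196 < 31781 is false
  destination is internal: yes → true
  NOT source is internal: yes → false
  destination port ≤ 62772: 51196 ≤ 62772 is true
  payload size < 43115 bytes: 42055 < 43115 is true
Combine:
[1] true AND false = false
[2.1] NOT false = true
[2] true AND false AND true = false
[3.2] NOT true = false
[3] false AND false = false
[4] false AND false AND true = false
[5.2] NOT true = false
[5] true AND false = false
[6.2] NOT true = false
[6] false AND false AND false = false
[7.1] NOT true = false
[7.2] NOT true = false
[7] false AND false AND true = false
[root] false OR false OR false OR false OR false OR false OR false = false
Overall: false → dropped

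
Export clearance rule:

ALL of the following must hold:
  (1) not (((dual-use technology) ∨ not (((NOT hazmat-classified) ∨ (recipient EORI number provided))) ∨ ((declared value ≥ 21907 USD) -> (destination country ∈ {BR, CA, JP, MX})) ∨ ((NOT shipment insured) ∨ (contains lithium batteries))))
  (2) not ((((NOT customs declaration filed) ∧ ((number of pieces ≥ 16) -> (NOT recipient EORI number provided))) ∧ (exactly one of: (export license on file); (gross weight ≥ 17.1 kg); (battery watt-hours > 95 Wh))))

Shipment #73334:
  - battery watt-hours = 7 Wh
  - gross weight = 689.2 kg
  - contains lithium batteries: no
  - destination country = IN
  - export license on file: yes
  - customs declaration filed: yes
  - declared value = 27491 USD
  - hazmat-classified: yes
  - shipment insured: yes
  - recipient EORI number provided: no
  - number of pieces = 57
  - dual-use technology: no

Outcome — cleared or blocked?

Atomic conditions:
  dual-use technology: no → false
  NOT hazmat-classified: yes → false
  recipient EORI number provided: no → false
  declared value ≥ 21907 USD: 27491 ≥ 21907 is true
  destination country ∈ {BR, CA, JP, MX}: IN is not in the set → false
  NOT shipment insured: yes → false
  contains lithium batteries: no → false
  NOT customs declaration filed: yes → false
  number of pieces ≥ 16: 57 ≥ 16 is true
  NOT recipient EORI number provided: no → true
  export license on file: yes → true
  gross weight ≥ 17.1 kg: 689.2 ≥ 17.1 is true
  battery watt-hours > 95 Wh: 7 > 95 is false
Combine:
[1.1.2.1] false OR false = false
[1.1.2] NOT false = true
[1.1.3] true → false = false
[1.1.4] false OR false = false
[1.1] false OR true OR false OR false = true
[1] NOT true = false
[2.1.1.2] true → true = true
[2.1.1] false AND true = false
[2.1.2] exactly-one(true, true, false) = false
[2.1] false AND false = false
[2] NOT false = true
[root] false AND true = false
Overall: false → blocked

Blocked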